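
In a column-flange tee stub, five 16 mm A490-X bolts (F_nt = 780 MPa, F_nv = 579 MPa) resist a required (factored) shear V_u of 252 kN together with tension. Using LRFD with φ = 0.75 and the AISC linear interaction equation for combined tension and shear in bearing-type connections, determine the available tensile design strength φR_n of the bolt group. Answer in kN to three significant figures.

A_b = π·16²/4 = 201.1 mm²; f_rv = 252 × 1000 / (5 × 201.1) = 250.7 MPa.
F'_nt = 1.3 F_nt − (F_nt / φF_nv) f_rv = 1.3·780 − (780/(0.75·579))·250.7 = 563.7 MPa, capped at F_nt → F'_nt = 563.7 MPa.
R_n = F'_nt · A_b · n = 563.7 × 201.1 × 5 / 1000 = 566.7 kN.
Design strength φR_n = 0.75 × 566.7 = 425 kN.

425 kN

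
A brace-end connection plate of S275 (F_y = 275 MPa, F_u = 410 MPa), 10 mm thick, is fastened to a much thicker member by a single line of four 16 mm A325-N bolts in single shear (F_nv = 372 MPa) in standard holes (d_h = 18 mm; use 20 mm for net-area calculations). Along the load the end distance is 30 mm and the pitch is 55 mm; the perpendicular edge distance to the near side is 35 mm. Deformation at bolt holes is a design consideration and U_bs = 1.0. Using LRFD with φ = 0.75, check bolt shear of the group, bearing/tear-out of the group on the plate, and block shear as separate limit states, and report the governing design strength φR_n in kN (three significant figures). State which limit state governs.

Bolt shear: A_b = π·16²/4 = 201.1 mm²; R_n = 372 × 201.1 × 4 × 1 / 1000 = 299.2 kN → 0.75 × 299.2 = 224 kN.
Bearing: edge l_c = 21, r_n = 103.3 kN; interior l_c = 37, r_n = 157.4 kN; R_n = 103.3 + 3·157.4 = 575.6 kN → 432 kN.
Block shear: A_gv = 1950, A_nv = 1250, A_nt = 250 mm²; R_n = min(0.6F_uA_nv, 0.6F_yA_gv) + U_bs·F_u·A_nt = 410 kN → 308 kN.
Bolt shear governs: 224 kN.

224 kN (bolt shear governs)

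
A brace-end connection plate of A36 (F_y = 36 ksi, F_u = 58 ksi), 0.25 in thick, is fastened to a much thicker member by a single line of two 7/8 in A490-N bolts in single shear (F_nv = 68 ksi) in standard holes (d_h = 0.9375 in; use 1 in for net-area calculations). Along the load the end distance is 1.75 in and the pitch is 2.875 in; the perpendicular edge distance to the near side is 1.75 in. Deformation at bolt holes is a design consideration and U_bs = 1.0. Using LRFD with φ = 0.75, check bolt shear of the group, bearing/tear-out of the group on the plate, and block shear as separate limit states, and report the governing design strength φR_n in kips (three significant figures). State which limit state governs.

Bolt shear: A_b = π·0.875²/4 = 0.6013 in²; R_n = 68 × 0.6013 × 2 × 1 = 81.78 kips → 0.75 × 81.78 = 61.3 kips.
Bearing: edge l_c = 1.281, r_n = 22.29 kips; interior l_c = 1.938, r_n = 30.45 kips; R_n = 22.29 + 1·30.45 = 52.74 kips → 39.6 kips.
Block shear: A_gv = 1.156, A_nv = 0.7812, A_nt = 0.3125 in²; R_n = min(0.6F_uA_nv, 0.6F_yA_gv) + U_bs·F_u·A_nt = 43.1 kips → 32.3 kips.
Block shear governs: 32.3 kips.

32.3 kips (block shear governs)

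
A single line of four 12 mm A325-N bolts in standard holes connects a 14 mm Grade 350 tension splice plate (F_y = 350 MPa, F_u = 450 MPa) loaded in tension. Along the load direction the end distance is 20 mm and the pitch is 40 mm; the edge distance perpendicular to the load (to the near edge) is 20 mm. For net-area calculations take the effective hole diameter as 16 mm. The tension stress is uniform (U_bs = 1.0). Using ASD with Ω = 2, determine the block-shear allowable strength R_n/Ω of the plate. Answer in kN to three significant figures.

197 kN

Shear plane L_v = 20 + 3·40 = 140 mm; A_gv = 140 × 14 = 1960 mm².
A_nv = (140 − 3.5·16) × 14 = 1176 mm².
A_nt = (20 − 0.5·16) × 14 = 168 mm².
0.6 F_u A_nv = 317.5 kN; 0.6 F_y A_gv = 411.6 kN → shear rupture governs the shear term.
R_n = 317.5 + 1.0 × 450 × 168 / 1000 = 393.1 kN.
Allowable strength R_n/Ω = 393.1 / 2 = 197 kN.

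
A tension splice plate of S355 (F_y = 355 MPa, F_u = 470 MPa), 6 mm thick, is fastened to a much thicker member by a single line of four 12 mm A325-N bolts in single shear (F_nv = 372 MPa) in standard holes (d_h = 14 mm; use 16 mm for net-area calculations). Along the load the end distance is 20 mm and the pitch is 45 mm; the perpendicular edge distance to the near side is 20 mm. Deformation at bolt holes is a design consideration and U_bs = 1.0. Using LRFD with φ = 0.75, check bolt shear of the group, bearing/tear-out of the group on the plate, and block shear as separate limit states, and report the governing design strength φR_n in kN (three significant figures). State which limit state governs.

126 kN (bolt shear governs)

Bolt shear: A_b = π·12²/4 = 113.1 mm²; R_n = 372 × 113.1 × 4 × 1 / 1000 = 168.3 kN → 0.75 × 168.3 = 126 kN.
Bearing: edge l_c = 13, r_n = 43.99 kN; interior l_c = 31, r_n = 81.22 kN; R_n = 43.99 + 3·81.22 = 287.6 kN → 216 kN.
Block shear: A_gv = 930, A_nv = 594, A_nt = 72 mm²; R_n = min(0.6F_uA_nv, 0.6F_yA_gv) + U_bs·F_u·A_nt = 201.3 kN → 151 kN.
Bolt shear governs: 126 kN.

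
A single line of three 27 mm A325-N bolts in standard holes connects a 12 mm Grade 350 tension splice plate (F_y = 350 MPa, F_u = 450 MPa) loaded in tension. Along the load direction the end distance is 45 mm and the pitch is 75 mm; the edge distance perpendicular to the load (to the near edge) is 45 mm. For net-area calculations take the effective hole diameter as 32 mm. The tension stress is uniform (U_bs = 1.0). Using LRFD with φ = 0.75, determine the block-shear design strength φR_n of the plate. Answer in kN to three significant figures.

397 kN

Shear plane L_v = 45 + 2·75 = 195 mm; A_gv = 195 × 12 = 2340 mm².
A_nv = (195 − 2.5·32) × 12 = 1380 mm².
A_nt = (45 − 0.5·32) × 12 = 348 mm².
0.6 F_u A_nv = 372.6 kN; 0.6 F_y A_gv = 491.4 kN → shear rupture governs the shear term.
R_n = 372.6 + 1.0 × 450 × 348 / 1000 = 529.2 kN.
Design strength φR_n = 0.75 × 529.2 = 397 kN.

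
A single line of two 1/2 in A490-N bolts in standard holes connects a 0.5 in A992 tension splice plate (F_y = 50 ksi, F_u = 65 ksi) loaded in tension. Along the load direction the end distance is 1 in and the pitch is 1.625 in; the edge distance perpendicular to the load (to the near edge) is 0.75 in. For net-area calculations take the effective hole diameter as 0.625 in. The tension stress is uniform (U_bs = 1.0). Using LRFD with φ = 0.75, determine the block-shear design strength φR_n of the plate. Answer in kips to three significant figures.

35.3 kips

Shear plane L_v = 1 + 1·1.625 = 2.625 in; A_gv = 2.625 × 0.5 = 1.312 in².
A_nv = (2.625 − 1.5·0.625) × 0.5 = 0.8438 in².
A_nt = (0.75 − 0.5·0.625) × 0.5 = 0.2188 in².
0.6 F_u A_nv = 32.91 kips; 0.6 F_y A_gv = 39.38 kips → shear rupture governs the shear term.
R_n = 32.91 + 1.0 × 65 × 0.2188 = 47.12 kips.
Design strength φR_n = 0.75 × 47.12 = 35.3 kips.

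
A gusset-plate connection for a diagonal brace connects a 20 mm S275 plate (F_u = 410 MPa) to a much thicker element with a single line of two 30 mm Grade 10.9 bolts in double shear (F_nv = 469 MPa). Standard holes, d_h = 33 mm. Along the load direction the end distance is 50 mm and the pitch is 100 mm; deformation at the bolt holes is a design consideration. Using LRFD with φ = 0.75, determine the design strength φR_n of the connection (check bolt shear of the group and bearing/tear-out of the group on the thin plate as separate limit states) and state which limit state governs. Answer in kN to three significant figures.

Bolt shear: A_b = π·30²/4 = 706.9 mm²; R_n = 469 × 706.9 × 2 × 2 / 1000 = 1326 kN → 0.75 × 1326 = 995 kN.
Bearing (1.2 l_c t F_u ≤ 2.4 d t F_u): upper limit = 2.4·30·20·410 / 1000 = 590.4 kN.
  Edge l_c = 50 − 33/2 = 33.5 → r_n = 329.6 kN; interior l_c = 100 − 33 = 67 → r_n = 590.4 kN.
  R_n,bearing = 1·329.6 + 1·590.4 = 920 kN → 0.75 × 920 = 690 kN.
Bearing governs: 690 kN.

690 kN (bearing governs)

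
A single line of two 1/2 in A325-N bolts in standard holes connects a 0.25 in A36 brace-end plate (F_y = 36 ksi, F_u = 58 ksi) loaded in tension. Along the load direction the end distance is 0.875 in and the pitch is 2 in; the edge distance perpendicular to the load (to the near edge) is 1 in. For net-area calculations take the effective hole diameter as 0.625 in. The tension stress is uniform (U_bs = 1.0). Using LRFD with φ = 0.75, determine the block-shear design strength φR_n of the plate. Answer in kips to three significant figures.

19.1 kips

Shear plane L_v = 0.875 + 1·2 = 2.875 in; A_gv = 2.875 × 0.25 = 0.7188 in².
A_nv = (2.875 − 1.5·0.625) × 0.25 = 0.4844 in².
A_nt = (1 − 0.5·0.625) × 0.25 = 0.1719 in².
0.6 F_u A_nv = 16.86 kips; 0.6 F_y A_gv = 15.52 kips → shear yielding governs the shear term.
R_n = 15.52 + 1.0 × 58 × 0.1719 = 25.49 kips.
Design strength φR_n = 0.75 × 25.49 = 19.1 kips.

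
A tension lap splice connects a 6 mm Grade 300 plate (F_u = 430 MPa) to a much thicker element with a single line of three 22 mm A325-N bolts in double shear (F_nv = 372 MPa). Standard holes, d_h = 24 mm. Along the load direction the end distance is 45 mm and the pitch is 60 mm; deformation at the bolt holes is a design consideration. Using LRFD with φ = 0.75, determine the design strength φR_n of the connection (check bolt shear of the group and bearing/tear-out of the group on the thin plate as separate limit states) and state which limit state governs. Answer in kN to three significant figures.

Bolt shear: A_b = π·22²/4 = 380.1 mm²; R_n = 372 × 380.1 × 3 × 2 / 1000 = 848.5 kN → 0.75 × 848.5 = 636 kN.
Bearing (1.2 l_c t F_u ≤ 2.4 d t F_u): upper limit = 2.4·22·6·430 / 1000 = 136.2 kN.
  Edge l_c = 45 − 24/2 = 33 → r_n = 102.2 kN; interior l_c = 60 − 24 = 36 → r_n = 111.5 kN.
  R_n,bearing = 1·102.2 + 2·111.5 = 325.1 kN → 0.75 × 325.1 = 244 kN.
Bearing governs: 244 kN.

244 kN (bearing governs)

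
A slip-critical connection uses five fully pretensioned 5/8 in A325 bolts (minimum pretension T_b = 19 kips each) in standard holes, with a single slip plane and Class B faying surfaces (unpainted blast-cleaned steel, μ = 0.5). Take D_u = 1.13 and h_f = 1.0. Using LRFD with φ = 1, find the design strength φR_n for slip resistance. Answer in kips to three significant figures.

53.7 kips

R_n = μ · D_u · h_f · T_b · n_s · n_b = 0.5 × 1.13 × 1.0 × 19 × 1 × 5 = 53.67 kips.
Design strength φR_n = 1 × 53.67 = 53.7 kips.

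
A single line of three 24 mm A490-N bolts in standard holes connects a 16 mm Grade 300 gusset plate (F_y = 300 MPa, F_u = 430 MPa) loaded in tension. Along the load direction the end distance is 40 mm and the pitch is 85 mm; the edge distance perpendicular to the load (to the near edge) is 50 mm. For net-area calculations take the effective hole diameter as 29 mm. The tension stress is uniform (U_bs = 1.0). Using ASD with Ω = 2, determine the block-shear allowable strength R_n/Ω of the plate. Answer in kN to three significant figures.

Shear plane L_v = 40 + 2·85 = 210 mm; A_gv = 210 × 16 = 3360 mm².
A_nv = (210 − 2.5·29) × 16 = 2200 mm².
A_nt = (50 − 0.5·29) × 16 = 568 mm².
0.6 F_u A_nv = 567.6 kN; 0.6 F_y A_gv = 604.8 kN → shear rupture governs the shear term.
R_n = 567.6 + 1.0 × 430 × 568 / 1000 = 811.8 kN.
Allowable strength R_n/Ω = 811.8 / 2 = 406 kN.

406 kN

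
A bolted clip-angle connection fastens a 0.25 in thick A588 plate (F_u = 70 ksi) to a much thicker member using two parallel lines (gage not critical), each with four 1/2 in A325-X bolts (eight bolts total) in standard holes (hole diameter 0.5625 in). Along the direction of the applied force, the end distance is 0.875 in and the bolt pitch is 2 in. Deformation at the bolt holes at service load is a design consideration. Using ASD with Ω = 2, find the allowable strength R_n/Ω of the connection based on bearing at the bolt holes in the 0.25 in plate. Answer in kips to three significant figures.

75.5 kips

Per bolt r_n = 1.2 l_c t F_u ≤ 2.4 d t F_u; upper limit = 2.4 × 0.5 × 0.25 × 70 = 21 kips.
Edge bolt: l_c = 0.875 − 0.5625/2 = 0.5938 in → 1.2 × 0.5938 × 0.25 × 70 = 12.47 → r_n = 12.47 kips.
Interior bolts: l_c = 2 − 0.5625 = 1.438 in → 1.2 × 1.438 × 0.25 × 70 = 30.19 → r_n = 21 kips.
R_n = 2 × 12.47 + 6 × 21 = 150.9 kips.
Allowable strength R_n/Ω = 150.9 / 2 = 75.5 kips.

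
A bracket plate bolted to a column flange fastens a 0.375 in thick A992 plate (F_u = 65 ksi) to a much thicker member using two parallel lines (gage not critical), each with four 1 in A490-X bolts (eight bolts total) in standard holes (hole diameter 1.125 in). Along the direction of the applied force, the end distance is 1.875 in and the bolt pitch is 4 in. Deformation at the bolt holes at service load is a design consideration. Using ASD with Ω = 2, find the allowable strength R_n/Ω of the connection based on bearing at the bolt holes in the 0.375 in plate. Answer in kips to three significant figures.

214 kips

Per bolt r_n = 1.2 l_c t F_u ≤ 2.4 d t F_u; upper limit = 2.4 × 1 × 0.375 × 65 = 58.5 kips.
Edge bolt: l_c = 1.875 − 1.125/2 = 1.312 in → 1.2 × 1.312 × 0.375 × 65 = 38.39 → r_n = 38.39 kips.
Interior bolts: l_c = 4 − 1.125 = 2.875 in → 1.2 × 2.875 × 0.375 × 65 = 84.09 → r_n = 58.5 kips.
R_n = 2 × 38.39 + 6 × 58.5 = 427.8 kips.
Allowable strength R_n/Ω = 427.8 / 2 = 214 kips.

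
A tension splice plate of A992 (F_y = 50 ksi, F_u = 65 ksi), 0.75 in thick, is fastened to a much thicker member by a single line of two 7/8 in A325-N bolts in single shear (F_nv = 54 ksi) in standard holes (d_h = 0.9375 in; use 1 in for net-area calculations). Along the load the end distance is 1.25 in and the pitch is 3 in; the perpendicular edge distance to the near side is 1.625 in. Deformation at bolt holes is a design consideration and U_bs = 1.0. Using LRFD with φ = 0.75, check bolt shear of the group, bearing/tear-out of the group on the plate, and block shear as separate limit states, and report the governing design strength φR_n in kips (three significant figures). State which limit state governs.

Bolt shear: A_b = π·0.875²/4 = 0.6013 in²; R_n = 54 × 0.6013 × 2 × 1 = 64.94 kips → 0.75 × 64.94 = 48.7 kips.
Bearing: edge l_c = 0.7812, r_n = 45.7 kips; interior l_c = 2.062, r_n = 102.4 kips; R_n = 45.7 + 1·102.4 = 148.1 kips → 111 kips.
Block shear: A_gv = 3.188, A_nv = 2.062, A_nt = 0.8438 in²; R_n = min(0.6F_uA_nv, 0.6F_yA_gv) + U_bs·F_u·A_nt = 135.3 kips → 101 kips.
Bolt shear governs: 48.7 kips.

48.7 kips (bolt shear governs)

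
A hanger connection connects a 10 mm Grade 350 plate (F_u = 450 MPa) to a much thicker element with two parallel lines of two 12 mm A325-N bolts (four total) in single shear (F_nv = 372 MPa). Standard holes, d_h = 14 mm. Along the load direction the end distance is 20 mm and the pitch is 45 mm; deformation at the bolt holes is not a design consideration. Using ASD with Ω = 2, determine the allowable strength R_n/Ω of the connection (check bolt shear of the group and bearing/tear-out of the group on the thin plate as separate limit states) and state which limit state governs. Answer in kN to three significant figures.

84.1 kN (bolt shear governs)

Bolt shear: A_b = π·12²/4 = 113.1 mm²; R_n = 372 × 113.1 × 4 × 1 / 1000 = 168.3 kN → 168.3 / 2 = 84.1 kN.
Bearing (1.5 l_c t F_u ≤ 3.0 d t F_u): upper limit = 3.0·12·10·450 / 1000 = 162 kN.
  Edge l_c = 20 − 14/2 = 13 → r_n = 87.75 kN; interior l_c = 45 − 14 = 31 → r_n = 162 kN.
  R_n,bearing = 2·87.75 + 2·162 = 499.5 kN → 499.5 / 2 = 250 kN.
Bolt shear governs: 84.1 kN.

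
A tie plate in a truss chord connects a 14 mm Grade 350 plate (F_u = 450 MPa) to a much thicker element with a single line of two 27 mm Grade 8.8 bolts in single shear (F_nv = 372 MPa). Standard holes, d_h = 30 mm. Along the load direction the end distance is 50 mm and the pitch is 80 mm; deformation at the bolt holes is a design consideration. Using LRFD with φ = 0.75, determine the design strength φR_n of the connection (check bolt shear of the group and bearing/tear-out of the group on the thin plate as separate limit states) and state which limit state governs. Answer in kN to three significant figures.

319 kN (bolt shear governs)

Bolt shear: A_b = π·27²/4 = 572.6 mm²; R_n = 372 × 572.6 × 2 × 1 / 1000 = 426 kN → 0.75 × 426 = 319 kN.
Bearing (1.2 l_c t F_u ≤ 2.4 d t F_u): upper limit = 2.4·27·14·450 / 1000 = 408.2 kN.
  Edge l_c = 50 − 30/2 = 35 → r_n = 264.6 kN; interior l_c = 80 − 30 = 50 → r_n = 378 kN.
  R_n,bearing = 1·264.6 + 1·378 = 642.6 kN → 0.75 × 642.6 = 482 kN.
Bolt shear governs: 319 kN.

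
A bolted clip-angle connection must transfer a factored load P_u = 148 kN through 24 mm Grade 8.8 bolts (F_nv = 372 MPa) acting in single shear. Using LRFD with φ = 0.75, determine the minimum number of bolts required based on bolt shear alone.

2 bolts

A_b = π·24²/4 = 452.4 mm².
Per-bolt design strength φR_n = 0.75 × 372 × 452.4 × 1 / 1000 = 126.2 kN.
n ≥ 148 / 126.2 = 1.173 → use 2 bolts.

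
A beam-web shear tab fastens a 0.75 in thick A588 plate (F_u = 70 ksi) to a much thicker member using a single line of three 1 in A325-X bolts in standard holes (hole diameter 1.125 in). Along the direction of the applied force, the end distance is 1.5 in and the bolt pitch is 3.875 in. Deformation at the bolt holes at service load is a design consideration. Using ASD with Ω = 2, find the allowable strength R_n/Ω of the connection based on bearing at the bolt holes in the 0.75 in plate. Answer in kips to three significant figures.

Per bolt r_n = 1.2 l_c t F_u ≤ 2.4 d t F_u; upper limit = 2.4 × 1 × 0.75 × 70 = 126 kips.
Edge bolt: l_c = 1.5 − 1.125/2 = 0.9375 in → 1.2 × 0.9375 × 0.75 × 70 = 59.06 → r_n = 59.06 kips.
Interior bolts: l_c = 3.875 − 1.125 = 2.75 in → 1.2 × 2.75 × 0.75 × 70 = 173.2 → r_n = 126 kips.
R_n = 1 × 59.06 + 2 × 126 = 311.1 kips.
Allowable strength R_n/Ω = 311.1 / 2 = 156 kips.

156 kips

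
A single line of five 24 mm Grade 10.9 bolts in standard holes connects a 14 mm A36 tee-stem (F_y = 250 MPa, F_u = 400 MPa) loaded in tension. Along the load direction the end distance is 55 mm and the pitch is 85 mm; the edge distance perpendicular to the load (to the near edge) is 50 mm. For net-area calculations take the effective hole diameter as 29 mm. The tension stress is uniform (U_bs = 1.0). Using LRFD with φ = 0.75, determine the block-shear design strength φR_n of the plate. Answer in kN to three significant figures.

Shear plane L_v = 55 + 4·85 = 395 mm; A_gv = 395 × 14 = 5530 mm².
A_nv = (395 − 4.5·29) × 14 = 3703 mm².
A_nt = (50 − 0.5·29) × 14 = 497 mm².
0.6 F_u A_nv = 888.7 kN; 0.6 F_y A_gv = 829.5 kN → shear yielding governs the shear term.
R_n = 829.5 + 1.0 × 400 × 497 / 1000 = 1028 kN.
Design strength φR_n = 0.75 × 1028 = 771 kN.

771 kN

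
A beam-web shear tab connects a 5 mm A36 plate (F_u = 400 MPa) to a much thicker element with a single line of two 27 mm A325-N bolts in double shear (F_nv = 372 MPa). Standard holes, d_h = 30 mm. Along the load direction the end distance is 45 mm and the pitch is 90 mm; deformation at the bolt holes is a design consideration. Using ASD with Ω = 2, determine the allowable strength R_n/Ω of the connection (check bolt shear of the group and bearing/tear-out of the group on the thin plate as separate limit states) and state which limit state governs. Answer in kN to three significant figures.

101 kN (bearing governs)

Bolt shear: A_b = π·27²/4 = 572.6 mm²; R_n = 372 × 572.6 × 2 × 2 / 1000 = 852 kN → 852 / 2 = 426 kN.
Bearing (1.2 l_c t F_u ≤ 2.4 d t F_u): upper limit = 2.4·27·5·400 / 1000 = 129.6 kN.
  Edge l_c = 45 − 30/2 = 30 → r_n = 72 kN; interior l_c = 90 − 30 = 60 → r_n = 129.6 kN.
  R_n,bearing = 1·72 + 1·129.6 = 201.6 kN → 201.6 / 2 = 101 kN.
Bearing governs: 101 kN.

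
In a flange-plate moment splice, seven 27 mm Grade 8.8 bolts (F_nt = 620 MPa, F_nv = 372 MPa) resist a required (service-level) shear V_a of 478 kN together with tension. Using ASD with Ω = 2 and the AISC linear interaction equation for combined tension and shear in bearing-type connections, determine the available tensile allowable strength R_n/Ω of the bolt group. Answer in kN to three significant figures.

819 kN

A_b = π·27²/4 = 572.6 mm²; f_rv = 478 × 1000 / (7 × 572.6) = 119.3 MPa.
F'_nt = 1.3 F_nt − (Ω F_nt / F_nv) f_rv = 1.3·620 − (2·620/372)·119.3 = 408.5 MPa, capped at F_nt → F'_nt = 408.5 MPa.
R_n = F'_nt · A_b · n = 408.5 × 572.6 × 7 / 1000 = 1637 kN.
Allowable strength R_n/Ω = 1637 / 2 = 819 kN.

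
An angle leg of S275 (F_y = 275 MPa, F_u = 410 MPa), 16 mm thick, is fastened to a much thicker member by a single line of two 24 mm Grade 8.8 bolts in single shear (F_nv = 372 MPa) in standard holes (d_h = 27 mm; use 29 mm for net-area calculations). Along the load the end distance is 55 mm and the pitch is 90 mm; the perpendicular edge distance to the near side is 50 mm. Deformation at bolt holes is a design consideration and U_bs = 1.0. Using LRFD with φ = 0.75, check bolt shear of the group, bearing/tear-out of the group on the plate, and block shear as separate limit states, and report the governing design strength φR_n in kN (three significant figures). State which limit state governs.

252 kN (bolt shear governs)

Bolt shear: A_b = π·24²/4 = 452.4 mm²; R_n = 372 × 452.4 × 2 × 1 / 1000 = 336.6 kN → 0.75 × 336.6 = 252 kN.
Bearing: edge l_c = 41.5, r_n = 326.7 kN; interior l_c = 63, r_n = 377.9 kN; R_n = 326.7 + 1·377.9 = 704.5 kN → 528 kN.
Block shear: A_gv = 2320, A_nv = 1624, A_nt = 568 mm²; R_n = min(0.6F_uA_nv, 0.6F_yA_gv) + U_bs·F_u·A_nt = 615.7 kN → 462 kN.
Bolt shear governs: 252 kN.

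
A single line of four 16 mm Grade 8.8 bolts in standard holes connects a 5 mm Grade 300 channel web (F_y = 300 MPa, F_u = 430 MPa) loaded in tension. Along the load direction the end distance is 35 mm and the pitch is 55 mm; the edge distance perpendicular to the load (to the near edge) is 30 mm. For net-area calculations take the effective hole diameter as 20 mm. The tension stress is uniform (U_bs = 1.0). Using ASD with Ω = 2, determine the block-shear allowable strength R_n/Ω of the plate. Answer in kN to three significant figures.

105 kN

Shear plane L_v = 35 + 3·55 = 200 mm; A_gv = 200 × 5 = 1000 mm².
A_nv = (200 − 3.5·20) × 5 = 650 mm².
A_nt = (30 − 0.5·20) × 5 = 100 mm².
0.6 F_u A_nv = 167.7 kN; 0.6 F_y A_gv = 180 kN → shear rupture governs the shear term.
R_n = 167.7 + 1.0 × 430 × 100 / 1000 = 210.7 kN.
Allowable strength R_n/Ω = 210.7 / 2 = 105 kN.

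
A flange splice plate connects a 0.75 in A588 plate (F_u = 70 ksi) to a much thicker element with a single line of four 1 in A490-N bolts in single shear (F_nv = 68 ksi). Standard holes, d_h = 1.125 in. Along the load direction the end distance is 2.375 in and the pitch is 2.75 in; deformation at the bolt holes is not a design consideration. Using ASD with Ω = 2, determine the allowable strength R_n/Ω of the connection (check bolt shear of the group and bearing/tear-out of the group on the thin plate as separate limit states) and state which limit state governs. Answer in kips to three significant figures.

107 kips (bolt shear governs)

Bolt shear: A_b = π·1²/4 = 0.7854 in²; R_n = 68 × 0.7854 × 4 × 1 = 213.6 kips → 213.6 / 2 = 107 kips.
Bearing (1.5 l_c t F_u ≤ 3.0 d t F_u): upper limit = 3.0·1·0.75·70 = 157.5 kips.
  Edge l_c = 2.375 − 1.125/2 = 1.812 → r_n = 142.7 kips; interior l_c = 2.75 − 1.125 = 1.625 → r_n = 128 kips.
  R_n,bearing = 1·142.7 + 3·128 = 526.6 kips → 526.6 / 2 = 263 kips.
Bolt shear governs: 107 kips.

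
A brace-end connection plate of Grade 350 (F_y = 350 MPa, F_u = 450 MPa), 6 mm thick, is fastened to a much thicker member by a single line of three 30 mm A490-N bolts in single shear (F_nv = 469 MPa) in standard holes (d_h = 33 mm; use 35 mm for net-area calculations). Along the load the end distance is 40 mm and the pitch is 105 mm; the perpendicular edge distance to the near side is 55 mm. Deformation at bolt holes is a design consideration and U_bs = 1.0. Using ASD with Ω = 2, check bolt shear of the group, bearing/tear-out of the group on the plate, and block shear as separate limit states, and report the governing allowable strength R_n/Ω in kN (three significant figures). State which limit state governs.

Bolt shear: A_b = π·30²/4 = 706.9 mm²; R_n = 469 × 706.9 × 3 × 1 / 1000 = 994.5 kN → 994.5 / 2 = 497 kN.
Bearing: edge l_c = 23.5, r_n = 76.14 kN; interior l_c = 72, r_n = 194.4 kN; R_n = 76.14 + 2·194.4 = 464.9 kN → 232 kN.
Block shear: A_gv = 1500, A_nv = 975, A_nt = 225 mm²; R_n = min(0.6F_uA_nv, 0.6F_yA_gv) + U_bs·F_u·A_nt = 364.5 kN → 182 kN.
Block shear governs: 182 kN.

182 kN (block shear governs)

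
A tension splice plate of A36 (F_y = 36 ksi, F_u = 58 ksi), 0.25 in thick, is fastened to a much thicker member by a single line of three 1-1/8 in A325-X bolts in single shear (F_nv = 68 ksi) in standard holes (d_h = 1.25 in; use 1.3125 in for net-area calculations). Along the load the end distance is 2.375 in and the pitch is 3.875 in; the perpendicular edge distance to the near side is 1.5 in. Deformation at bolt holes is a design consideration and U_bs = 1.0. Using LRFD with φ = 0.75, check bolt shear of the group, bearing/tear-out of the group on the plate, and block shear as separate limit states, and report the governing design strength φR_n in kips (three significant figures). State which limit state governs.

Bolt shear: A_b = π·1.125²/4 = 0.994 in²; R_n = 68 × 0.994 × 3 × 1 = 202.8 kips → 0.75 × 202.8 = 152 kips.
Bearing: edge l_c = 1.75, r_n = 30.45 kips; interior l_c = 2.625, r_n = 39.15 kips; R_n = 30.45 + 2·39.15 = 108.8 kips → 81.6 kips.
Block shear: A_gv = 2.531, A_nv = 1.711, A_nt = 0.2109 in²; R_n = min(0.6F_uA_nv, 0.6F_yA_gv) + U_bs·F_u·A_nt = 66.91 kips → 50.2 kips.
Block shear governs: 50.2 kips.

50.2 kips (block shear governs)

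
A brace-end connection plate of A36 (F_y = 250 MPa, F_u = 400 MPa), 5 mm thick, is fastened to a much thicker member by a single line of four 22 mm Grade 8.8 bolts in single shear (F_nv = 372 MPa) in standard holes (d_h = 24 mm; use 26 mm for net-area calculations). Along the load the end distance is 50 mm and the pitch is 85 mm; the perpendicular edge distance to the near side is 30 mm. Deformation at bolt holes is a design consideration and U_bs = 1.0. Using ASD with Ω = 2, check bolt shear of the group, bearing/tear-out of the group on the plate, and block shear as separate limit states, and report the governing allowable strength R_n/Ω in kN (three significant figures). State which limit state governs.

131 kN (block shear governs)

Bolt shear: A_b = π·22²/4 = 380.1 mm²; R_n = 372 × 380.1 × 4 × 1 / 1000 = 565.6 kN → 565.6 / 2 = 283 kN.
Bearing: edge l_c = 38, r_n = 91.2 kN; interior l_c = 61, r_n = 105.6 kN; R_n = 91.2 + 3·105.6 = 408 kN → 204 kN.
Block shear: A_gv = 1525, A_nv = 1070, A_nt = 85 mm²; R_n = min(0.6F_uA_nv, 0.6F_yA_gv) + U_bs·F_u·A_nt = 262.8 kN → 131 kN.
Block shear governs: 131 kN.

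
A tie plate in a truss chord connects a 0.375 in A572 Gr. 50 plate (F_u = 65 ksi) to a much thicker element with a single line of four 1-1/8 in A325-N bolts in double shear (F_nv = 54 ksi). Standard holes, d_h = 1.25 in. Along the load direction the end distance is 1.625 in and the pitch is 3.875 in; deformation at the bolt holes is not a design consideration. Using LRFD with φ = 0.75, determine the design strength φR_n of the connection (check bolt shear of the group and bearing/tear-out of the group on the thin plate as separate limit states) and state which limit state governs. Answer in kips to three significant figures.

Bolt shear: A_b = π·1.125²/4 = 0.994 in²; R_n = 54 × 0.994 × 4 × 2 = 429.4 kips → 0.75 × 429.4 = 322 kips.
Bearing (1.5 l_c t F_u ≤ 3.0 d t F_u): upper limit = 3.0·1.125·0.375·65 = 82.27 kips.
  Edge l_c = 1.625 − 1.25/2 = 1 → r_n = 36.56 kips; interior l_c = 3.875 − 1.25 = 2.625 → r_n = 82.27 kips.
  R_n,bearing = 1·36.56 + 3·82.27 = 283.4 kips → 0.75 × 283.4 = 213 kips.
Bearing governs: 213 kips.

213 kips (bearing governs)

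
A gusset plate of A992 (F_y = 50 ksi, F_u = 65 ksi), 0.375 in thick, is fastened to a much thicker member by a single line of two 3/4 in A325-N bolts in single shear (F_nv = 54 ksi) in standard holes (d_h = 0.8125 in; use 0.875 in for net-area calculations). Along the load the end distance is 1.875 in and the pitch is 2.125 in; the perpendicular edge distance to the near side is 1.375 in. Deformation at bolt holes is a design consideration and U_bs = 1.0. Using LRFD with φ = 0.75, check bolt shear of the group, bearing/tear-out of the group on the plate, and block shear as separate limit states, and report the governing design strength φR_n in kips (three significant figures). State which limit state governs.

35.8 kips (bolt shear governs)

Bolt shear: A_b = π·0.75²/4 = 0.4418 in²; R_n = 54 × 0.4418 × 2 × 1 = 47.71 kips → 0.75 × 47.71 = 35.8 kips.
Bearing: edge l_c = 1.469, r_n = 42.96 kips; interior l_c = 1.312, r_n = 38.39 kips; R_n = 42.96 + 1·38.39 = 81.35 kips → 61 kips.
Block shear: A_gv = 1.5, A_nv = 1.008, A_nt = 0.3516 in²; R_n = min(0.6F_uA_nv, 0.6F_yA_gv) + U_bs·F_u·A_nt = 62.16 kips → 46.6 kips.
Bolt shear governs: 35.8 kips.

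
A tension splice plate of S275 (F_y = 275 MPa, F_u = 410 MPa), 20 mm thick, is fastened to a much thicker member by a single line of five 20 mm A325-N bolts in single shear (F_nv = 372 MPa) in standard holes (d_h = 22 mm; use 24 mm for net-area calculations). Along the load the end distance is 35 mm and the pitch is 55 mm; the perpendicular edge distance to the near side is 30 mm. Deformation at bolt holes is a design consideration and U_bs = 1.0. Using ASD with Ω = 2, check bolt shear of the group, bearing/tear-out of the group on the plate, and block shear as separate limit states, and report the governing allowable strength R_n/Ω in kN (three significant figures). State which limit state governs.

292 kN (bolt shear governs)

Bolt shear: A_b = π·20²/4 = 314.2 mm²; R_n = 372 × 314.2 × 5 × 1 / 1000 = 584.3 kN → 584.3 / 2 = 292 kN.
Bearing: edge l_c = 24, r_n = 236.2 kN; interior l_c = 33, r_n = 324.7 kN; R_n = 236.2 + 4·324.7 = 1535 kN → 768 kN.
Block shear: A_gv = 5100, A_nv = 2940, A_nt = 360 mm²; R_n = min(0.6F_uA_nv, 0.6F_yA_gv) + U_bs·F_u·A_nt = 870.8 kN → 435 kN.
Bolt shear governs: 292 kN.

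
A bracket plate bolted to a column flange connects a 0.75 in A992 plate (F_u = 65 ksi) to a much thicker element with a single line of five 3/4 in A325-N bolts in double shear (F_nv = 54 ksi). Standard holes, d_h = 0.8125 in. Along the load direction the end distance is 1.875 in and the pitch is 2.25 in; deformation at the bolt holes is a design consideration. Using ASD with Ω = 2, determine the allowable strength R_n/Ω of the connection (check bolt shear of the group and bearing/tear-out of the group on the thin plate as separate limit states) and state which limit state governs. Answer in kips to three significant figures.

Bolt shear: A_b = π·0.75²/4 = 0.4418 in²; R_n = 54 × 0.4418 × 5 × 2 = 238.6 kips → 238.6 / 2 = 119 kips.
Bearing (1.2 l_c t F_u ≤ 2.4 d t F_u): upper limit = 2.4·0.75·0.75·65 = 87.75 kips.
  Edge l_c = 1.875 − 0.8125/2 = 1.469 → r_n = 85.92 kips; interior l_c = 2.25 − 0.8125 = 1.438 → r_n = 84.09 kips.
  R_n,bearing = 1·85.92 + 4·84.09 = 422.3 kips → 422.3 / 2 = 211 kips.
Bolt shear governs: 119 kips.

119 kips (bolt shear governs)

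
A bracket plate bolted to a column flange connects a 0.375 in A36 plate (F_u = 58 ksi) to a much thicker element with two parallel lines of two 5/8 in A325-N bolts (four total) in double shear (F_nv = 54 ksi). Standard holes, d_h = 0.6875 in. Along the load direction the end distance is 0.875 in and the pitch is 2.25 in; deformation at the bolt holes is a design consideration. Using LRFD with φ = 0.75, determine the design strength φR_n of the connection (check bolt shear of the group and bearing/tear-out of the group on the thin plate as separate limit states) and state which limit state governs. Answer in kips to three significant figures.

Bolt shear: A_b = π·0.625²/4 = 0.3068 in²; R_n = 54 × 0.3068 × 4 × 2 = 132.5 kips → 0.75 × 132.5 = 99.4 kips.
Bearing (1.2 l_c t F_u ≤ 2.4 d t F_u): upper limit = 2.4·0.625·0.375·58 = 32.62 kips.
  Edge l_c = 0.875 − 0.6875/2 = 0.5312 → r_n = 13.87 kips; interior l_c = 2.25 − 0.6875 = 1.562 → r_n = 32.62 kips.
  R_n,bearing = 2·13.87 + 2·32.62 = 92.98 kips → 0.75 × 92.98 = 69.7 kips.
Bearing governs: 69.7 kips.

69.7 kips (bearing governs)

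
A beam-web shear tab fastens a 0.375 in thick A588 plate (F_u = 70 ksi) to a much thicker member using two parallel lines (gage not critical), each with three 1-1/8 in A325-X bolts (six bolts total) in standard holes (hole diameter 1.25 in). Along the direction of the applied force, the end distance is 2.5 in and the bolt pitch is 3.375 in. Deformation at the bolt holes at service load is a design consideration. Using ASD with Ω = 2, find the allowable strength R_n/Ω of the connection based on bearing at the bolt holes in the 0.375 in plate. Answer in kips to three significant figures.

193 kips

Per bolt r_n = 1.2 l_c t F_u ≤ 2.4 d t F_u; upper limit = 2.4 × 1.125 × 0.375 × 70 = 70.88 kips.
Edge bolt: l_c = 2.5 − 1.25/2 = 1.875 in → 1.2 × 1.875 × 0.375 × 70 = 59.06 → r_n = 59.06 kips.
Interior bolts: l_c = 3.375 − 1.25 = 2.125 in → 1.2 × 2.125 × 0.375 × 70 = 66.94 → r_n = 66.94 kips.
R_n = 2 × 59.06 + 4 × 66.94 = 385.9 kips.
Allowable strength R_n/Ω = 385.9 / 2 = 193 kips.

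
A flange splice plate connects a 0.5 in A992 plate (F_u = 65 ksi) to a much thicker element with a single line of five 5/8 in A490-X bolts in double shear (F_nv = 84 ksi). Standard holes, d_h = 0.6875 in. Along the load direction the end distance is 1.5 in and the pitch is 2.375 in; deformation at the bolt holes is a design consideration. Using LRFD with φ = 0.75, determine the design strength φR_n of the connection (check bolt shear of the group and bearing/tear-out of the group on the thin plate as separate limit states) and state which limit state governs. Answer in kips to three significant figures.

Bolt shear: A_b = π·0.625²/4 = 0.3068 in²; R_n = 84 × 0.3068 × 5 × 2 = 257.7 kips → 0.75 × 257.7 = 193 kips.
Bearing (1.2 l_c t F_u ≤ 2.4 d t F_u): upper limit = 2.4·0.625·0.5·65 = 48.75 kips.
  Edge l_c = 1.5 − 0.6875/2 = 1.156 → r_n = 45.09 kips; interior l_c = 2.375 − 0.6875 = 1.688 → r_n = 48.75 kips.
  R_n,bearing = 1·45.09 + 4·48.75 = 240.1 kips → 0.75 × 240.1 = 180 kips.
Bearing governs: 180 kips.

180 kips (bearing governs)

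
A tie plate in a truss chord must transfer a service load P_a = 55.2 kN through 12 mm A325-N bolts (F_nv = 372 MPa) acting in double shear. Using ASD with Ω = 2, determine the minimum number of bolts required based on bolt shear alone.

A_b = π·12²/4 = 113.1 mm².
Per-bolt allowable strength R_n/Ω = 372 × 113.1 × 2 / 1000 / 2 = 42.07 kN.
n ≥ 55.2 / 42.07 = 1.312 → use 2 bolts.

2 bolts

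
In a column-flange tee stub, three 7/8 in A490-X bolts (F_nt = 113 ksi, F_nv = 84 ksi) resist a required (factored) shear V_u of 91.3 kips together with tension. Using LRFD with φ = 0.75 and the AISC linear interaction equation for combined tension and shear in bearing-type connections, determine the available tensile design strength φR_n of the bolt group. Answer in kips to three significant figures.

A_b = π·0.875²/4 = 0.6013 in²; f_rv = 91.3 / (3 × 0.6013) = 50.61 ksi.
F'_nt = 1.3 F_nt − (F_nt / φF_nv) f_rv = 1.3·113 − (113/(0.75·84))·50.61 = 56.12 ksi, capped at F_nt → F'_nt = 56.12 ksi.
R_n = F'_nt · A_b · n = 56.12 × 0.6013 × 3 = 101.2 kips.
Design strength φR_n = 0.75 × 101.2 = 75.9 kips.

75.9 kips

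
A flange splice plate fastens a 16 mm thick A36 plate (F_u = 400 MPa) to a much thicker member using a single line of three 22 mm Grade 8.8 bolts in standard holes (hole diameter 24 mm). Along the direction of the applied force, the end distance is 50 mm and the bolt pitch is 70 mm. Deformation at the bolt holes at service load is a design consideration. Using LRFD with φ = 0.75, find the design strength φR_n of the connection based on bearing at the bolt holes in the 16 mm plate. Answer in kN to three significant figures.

Per bolt r_n = 1.2 l_c t F_u ≤ 2.4 d t F_u; upper limit = 2.4 × 22 × 16 × 400 / 1000 = 337.9 kN.
Edge bolt: l_c = 50 − 24/2 = 38 mm → 1.2 × 38 × 16 × 400 / 1000 = 291.8 → r_n = 291.8 kN.
Interior bolts: l_c = 70 − 24 = 46 mm → 1.2 × 46 × 16 × 400 / 1000 = 353.3 → r_n = 337.9 kN.
R_n = 1 × 291.8 + 2 × 337.9 = 967.7 kN.
Design strength φR_n = 0.75 × 967.7 = 726 kN.

726 kN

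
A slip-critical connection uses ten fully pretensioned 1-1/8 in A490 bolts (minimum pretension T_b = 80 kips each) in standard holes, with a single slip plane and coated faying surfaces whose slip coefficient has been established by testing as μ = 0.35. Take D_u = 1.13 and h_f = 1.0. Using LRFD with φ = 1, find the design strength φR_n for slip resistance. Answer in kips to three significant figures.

R_n = μ · D_u · h_f · T_b · n_s · n_b = 0.35 × 1.13 × 1.0 × 80 × 1 × 10 = 316.4 kips.
Design strength φR_n = 1 × 316.4 = 316 kips.

316 kips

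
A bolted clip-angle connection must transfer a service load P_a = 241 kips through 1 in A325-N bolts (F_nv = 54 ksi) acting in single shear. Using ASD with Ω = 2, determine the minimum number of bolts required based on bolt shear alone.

A_b = π·1²/4 = 0.7854 in².
Per-bolt allowable strength R_n/Ω = 54 × 0.7854 × 1 / 2 = 21.21 kips.
n ≥ 241 / 21.21 = 11.36 → use 12 bolts.

12 bolts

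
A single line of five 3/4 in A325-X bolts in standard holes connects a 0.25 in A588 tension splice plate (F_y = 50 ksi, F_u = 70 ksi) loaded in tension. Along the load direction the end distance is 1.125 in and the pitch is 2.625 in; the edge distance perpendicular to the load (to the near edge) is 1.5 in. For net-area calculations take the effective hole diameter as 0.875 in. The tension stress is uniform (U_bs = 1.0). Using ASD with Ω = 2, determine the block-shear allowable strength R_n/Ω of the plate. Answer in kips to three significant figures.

49.7 kips

Shear plane L_v = 1.125 + 4·2.625 = 11.62 in; A_gv = 11.62 × 0.25 = 2.906 in².
A_nv = (11.62 − 4.5·0.875) × 0.25 = 1.922 in².
A_nt = (1.5 − 0.5·0.875) × 0.25 = 0.2656 in².
0.6 F_u A_nv = 80.72 kips; 0.6 F_y A_gv = 87.19 kips → shear rupture governs the shear term.
R_n = 80.72 + 1.0 × 70 × 0.2656 = 99.31 kips.
Allowable strength R_n/Ω = 99.31 / 2 = 49.7 kips.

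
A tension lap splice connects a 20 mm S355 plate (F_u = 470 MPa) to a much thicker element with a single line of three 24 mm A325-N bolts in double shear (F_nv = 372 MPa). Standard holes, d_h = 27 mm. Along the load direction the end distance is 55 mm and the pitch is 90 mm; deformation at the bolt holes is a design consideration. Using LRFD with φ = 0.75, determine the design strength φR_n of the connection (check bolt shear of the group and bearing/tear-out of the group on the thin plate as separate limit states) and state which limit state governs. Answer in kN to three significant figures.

Bolt shear: A_b = π·24²/4 = 452.4 mm²; R_n = 372 × 452.4 × 3 × 2 / 1000 = 1010 kN → 0.75 × 1010 = 757 kN.
Bearing (1.2 l_c t F_u ≤ 2.4 d t F_u): upper limit = 2.4·24·20·470 / 1000 = 541.4 kN.
  Edge l_c = 55 − 27/2 = 41.5 → r_n = 468.1 kN; interior l_c = 90 − 27 = 63 → r_n = 541.4 kN.
  R_n,bearing = 1·468.1 + 2·541.4 = 1551 kN → 0.75 × 1551 = 1160 kN.
Bolt shear governs: 757 kN.

757 kN (bolt shear governs)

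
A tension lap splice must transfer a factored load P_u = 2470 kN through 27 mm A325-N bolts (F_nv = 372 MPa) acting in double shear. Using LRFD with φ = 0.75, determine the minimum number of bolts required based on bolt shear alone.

A_b = π·27²/4 = 572.6 mm².
Per-bolt design strength φR_n = 0.75 × 372 × 572.6 × 2 / 1000 = 319.5 kN.
n ≥ 2470 / 319.5 = 7.731 → use 8 bolts.

8 bolts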